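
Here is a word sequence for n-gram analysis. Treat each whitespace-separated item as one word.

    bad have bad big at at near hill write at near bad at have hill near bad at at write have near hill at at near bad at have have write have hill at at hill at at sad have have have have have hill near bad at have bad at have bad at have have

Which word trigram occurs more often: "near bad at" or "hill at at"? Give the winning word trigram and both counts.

"near bad at" (4 vs 3)

"near bad at": 4 occurrences
"hill at at": 3 occurrences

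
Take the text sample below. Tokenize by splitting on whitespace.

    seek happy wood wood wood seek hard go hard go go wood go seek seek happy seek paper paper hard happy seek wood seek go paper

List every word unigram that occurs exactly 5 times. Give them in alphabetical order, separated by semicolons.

Unigram counts meeting the condition (exactly 5 times):
  go: 5
  wood: 5

go; wood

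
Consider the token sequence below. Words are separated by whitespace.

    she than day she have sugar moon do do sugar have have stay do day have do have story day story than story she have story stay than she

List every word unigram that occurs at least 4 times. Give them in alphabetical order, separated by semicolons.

do; have; she; story

Unigram counts meeting the condition (at least 4 times):
  do: 4
  have: 6
  she: 4
  story: 4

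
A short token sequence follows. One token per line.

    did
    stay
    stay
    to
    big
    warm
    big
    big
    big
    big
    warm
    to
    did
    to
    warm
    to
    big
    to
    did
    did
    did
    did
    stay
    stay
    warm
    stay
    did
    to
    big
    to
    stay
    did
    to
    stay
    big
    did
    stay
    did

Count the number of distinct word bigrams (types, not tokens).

19

38 tokens → 37 bigram windows in total.
Repeated bigrams (each contributes count−1 duplicates):
  big big: 3
  did did: 3
  did stay: 3
  did to: 3
  stay did: 3
  to big: 3
  big to: 2
  big warm: 2
  … (4 more repeated)
18 duplicate windows → 37 − 18 = 19 distinct.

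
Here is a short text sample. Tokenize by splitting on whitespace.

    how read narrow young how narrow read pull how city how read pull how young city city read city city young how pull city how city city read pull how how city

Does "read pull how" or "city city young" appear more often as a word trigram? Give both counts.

"read pull how": 3 occurrences
"city city young": 1 occurrence

"read pull how" (3 vs 1)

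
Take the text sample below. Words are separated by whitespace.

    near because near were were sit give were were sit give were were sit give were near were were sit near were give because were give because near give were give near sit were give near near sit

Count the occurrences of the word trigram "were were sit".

4

Scanning the 36 overlapping trigram windows for "were were sit":
  position 4–6: were were sit
  position 8–10: were were sit
  position 12–14: were were sit
  position 18–20: were were sit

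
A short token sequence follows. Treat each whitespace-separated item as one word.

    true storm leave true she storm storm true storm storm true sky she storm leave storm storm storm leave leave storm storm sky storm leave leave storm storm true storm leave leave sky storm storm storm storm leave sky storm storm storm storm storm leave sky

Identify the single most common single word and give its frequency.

Unigram frequencies (highest first):
  storm: 24
  leave: 10
  true: 5
  sky: 5
  she: 2

"storm", 24 times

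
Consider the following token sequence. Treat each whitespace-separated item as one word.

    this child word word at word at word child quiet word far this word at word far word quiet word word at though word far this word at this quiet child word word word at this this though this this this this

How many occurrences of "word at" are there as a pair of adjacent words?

Scanning the 41 overlapping bigram windows for "word at":
  position 4–5: word at
  position 6–7: word at
  position 14–15: word at
  position 21–22: word at
  position 27–28: word at
  position 34–35: word at

6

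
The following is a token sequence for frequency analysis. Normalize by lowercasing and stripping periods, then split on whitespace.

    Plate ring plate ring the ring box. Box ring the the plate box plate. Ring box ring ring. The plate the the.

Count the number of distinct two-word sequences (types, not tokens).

22 tokens → 21 bigram windows in total.
Repeated bigrams (each contributes count−1 duplicates):
  plate ring: 3
  ring the: 3
  box ring: 2
  ring box: 2
  the plate: 2
  the the: 2
8 duplicate windows → 21 − 8 = 13 distinct.

13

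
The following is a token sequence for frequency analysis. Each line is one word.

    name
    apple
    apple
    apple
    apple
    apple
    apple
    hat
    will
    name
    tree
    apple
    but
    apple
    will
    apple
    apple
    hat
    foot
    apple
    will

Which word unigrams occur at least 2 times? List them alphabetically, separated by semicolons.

Unigram counts meeting the condition (at least 2 times):
  apple: 11
  hat: 2
  name: 2
  will: 3

apple; hat; name; will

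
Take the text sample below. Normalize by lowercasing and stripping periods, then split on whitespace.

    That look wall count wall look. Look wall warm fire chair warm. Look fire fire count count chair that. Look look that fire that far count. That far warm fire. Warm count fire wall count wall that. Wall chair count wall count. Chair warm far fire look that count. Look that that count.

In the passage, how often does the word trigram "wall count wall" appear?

Scanning the 51 overlapping trigram windows for "wall count wall":
  position 3–5: wall count wall
  position 34–36: wall count wall

2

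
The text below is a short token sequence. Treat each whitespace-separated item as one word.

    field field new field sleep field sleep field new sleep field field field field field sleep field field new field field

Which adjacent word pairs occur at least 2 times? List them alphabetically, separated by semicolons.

field field; field new; field sleep; new field; sleep field

Bigram counts meeting the condition (at least 2 times):
  field field: 7
  field new: 3
  field sleep: 3
  new field: 2
  sleep field: 4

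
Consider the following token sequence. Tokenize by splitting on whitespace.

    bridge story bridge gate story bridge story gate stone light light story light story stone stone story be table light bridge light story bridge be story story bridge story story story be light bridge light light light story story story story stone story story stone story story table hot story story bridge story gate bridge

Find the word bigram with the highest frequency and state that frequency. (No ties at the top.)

Bigram frequencies (highest first):
  story story: 9
  story bridge: 5
  bridge story: 4
  light story: 4
  light light: 3
  story stone: 3
  … (20 more, each ≤ 3)

"story story", 9 times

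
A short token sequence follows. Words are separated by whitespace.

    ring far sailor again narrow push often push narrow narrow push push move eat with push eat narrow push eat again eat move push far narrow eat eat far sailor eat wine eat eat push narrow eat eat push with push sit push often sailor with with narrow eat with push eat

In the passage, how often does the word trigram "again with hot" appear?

Scanning the 50 overlapping trigram windows for "again with hot":
  (none found)

0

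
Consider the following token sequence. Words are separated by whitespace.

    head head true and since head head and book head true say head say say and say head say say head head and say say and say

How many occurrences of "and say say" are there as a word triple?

1

Scanning the 25 overlapping trigram windows for "and say say":
  position 23–25: and say say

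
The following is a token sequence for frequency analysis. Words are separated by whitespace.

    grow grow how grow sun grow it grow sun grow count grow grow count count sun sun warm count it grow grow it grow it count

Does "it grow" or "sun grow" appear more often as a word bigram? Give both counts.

"it grow": 3 occurrences
"sun grow": 2 occurrences

"it grow" (3 vs 2)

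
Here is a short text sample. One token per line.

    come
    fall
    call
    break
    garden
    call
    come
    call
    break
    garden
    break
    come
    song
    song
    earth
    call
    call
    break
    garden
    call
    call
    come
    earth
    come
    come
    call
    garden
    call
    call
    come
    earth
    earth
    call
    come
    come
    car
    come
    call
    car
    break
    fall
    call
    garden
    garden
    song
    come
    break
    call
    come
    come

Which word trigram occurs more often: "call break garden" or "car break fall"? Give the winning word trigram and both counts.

"call break garden" (3 vs 1)

"call break garden": 3 occurrences
"car break fall": 1 occurrence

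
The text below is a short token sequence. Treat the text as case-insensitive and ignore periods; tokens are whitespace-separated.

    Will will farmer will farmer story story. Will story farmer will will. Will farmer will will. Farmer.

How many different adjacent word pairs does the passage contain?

8

17 tokens → 16 bigram windows in total.
Repeated bigrams (each contributes count−1 duplicates):
  will farmer: 4
  will will: 4
  farmer will: 3
8 duplicate windows → 16 − 8 = 8 distinct.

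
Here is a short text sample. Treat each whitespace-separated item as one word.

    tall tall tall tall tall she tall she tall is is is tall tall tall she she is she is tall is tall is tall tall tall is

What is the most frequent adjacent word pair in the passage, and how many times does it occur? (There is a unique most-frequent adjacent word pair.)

"tall tall", 8 times

Bigram frequencies (highest first):
  tall tall: 8
  tall is: 4
  is tall: 4
  tall she: 3
  she tall: 2
  is is: 2
  … (3 more, each ≤ 2)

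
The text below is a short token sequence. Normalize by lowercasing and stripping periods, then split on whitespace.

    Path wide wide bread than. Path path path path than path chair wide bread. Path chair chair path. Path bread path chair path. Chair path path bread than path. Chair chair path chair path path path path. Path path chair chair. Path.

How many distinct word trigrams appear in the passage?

42 tokens → 40 trigram windows in total.
Repeated trigrams (each contributes count−1 duplicates):
  path path path: 6
  chair chair path: 3
  chair path path: 3
  path chair chair: 3
  path chair path: 3
  bread path chair: 2
  bread than path: 2
  chair path chair: 2
  … (2 more repeated)
18 duplicate windows → 40 − 18 = 22 distinct.

22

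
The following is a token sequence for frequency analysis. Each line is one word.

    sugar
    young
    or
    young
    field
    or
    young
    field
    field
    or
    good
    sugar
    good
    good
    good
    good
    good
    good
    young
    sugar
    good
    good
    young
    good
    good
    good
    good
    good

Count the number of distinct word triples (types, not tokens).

28 tokens → 26 trigram windows in total.
Repeated trigrams (each contributes count−1 duplicates):
  good good good: 7
  good good young: 2
  or young field: 2
  sugar good good: 2
9 duplicate windows → 26 − 9 = 17 distinct.

17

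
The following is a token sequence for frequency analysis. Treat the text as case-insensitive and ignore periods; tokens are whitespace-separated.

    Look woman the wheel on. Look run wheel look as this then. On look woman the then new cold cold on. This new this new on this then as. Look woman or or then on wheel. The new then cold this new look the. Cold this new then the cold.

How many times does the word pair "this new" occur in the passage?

Scanning the 49 overlapping bigram windows for "this new":
  position 22–23: this new
  position 24–25: this new
  position 41–42: this new
  position 46–47: this new

4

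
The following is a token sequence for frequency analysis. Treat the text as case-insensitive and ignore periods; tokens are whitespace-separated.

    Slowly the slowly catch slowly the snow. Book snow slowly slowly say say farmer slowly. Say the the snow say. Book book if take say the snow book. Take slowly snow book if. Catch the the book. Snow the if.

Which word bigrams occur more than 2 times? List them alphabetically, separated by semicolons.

Bigram counts meeting the condition (more than 2 times):
  snow book: 3
  the snow: 3

snow book; the snow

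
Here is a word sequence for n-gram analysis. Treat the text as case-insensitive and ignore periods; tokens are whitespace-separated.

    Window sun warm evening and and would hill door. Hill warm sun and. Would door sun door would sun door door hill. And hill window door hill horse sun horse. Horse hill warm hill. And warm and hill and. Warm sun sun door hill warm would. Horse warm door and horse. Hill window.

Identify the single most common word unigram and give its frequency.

"hill", 10 times

Unigram frequencies (highest first):
  hill: 10
  and: 8
  door: 8
  sun: 7
  warm: 7
  horse: 5
  … (3 more, each ≤ 4)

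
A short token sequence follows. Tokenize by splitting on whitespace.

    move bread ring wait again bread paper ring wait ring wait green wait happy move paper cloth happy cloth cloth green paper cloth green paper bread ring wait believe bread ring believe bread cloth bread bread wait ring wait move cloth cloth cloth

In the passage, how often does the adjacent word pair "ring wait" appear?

Scanning the 42 overlapping bigram windows for "ring wait":
  position 3–4: ring wait
  position 8–9: ring wait
  position 10–11: ring wait
  position 27–28: ring wait
  position 38–39: ring wait

5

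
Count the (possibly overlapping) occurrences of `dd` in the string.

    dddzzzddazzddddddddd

11

Sliding a length-2 window over the 20 characters (19 positions):
  position 1–2: dd
  position 2–3: dd
  position 7–8: dd
  position 12–13: dd
  position 13–14: dd
  position 14–15: dd
  position 15–16: dd
  position 16–17: dd
  position 17–18: dd
  position 18–19: dd
  … (1 more)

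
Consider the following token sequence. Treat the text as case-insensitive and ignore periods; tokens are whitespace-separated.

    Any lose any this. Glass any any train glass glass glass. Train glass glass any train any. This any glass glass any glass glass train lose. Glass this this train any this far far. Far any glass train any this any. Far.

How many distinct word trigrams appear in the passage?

33

42 tokens → 40 trigram windows in total.
Repeated trigrams (each contributes count−1 duplicates):
  train any this: 3
  any glass glass: 2
  any this any: 2
  glass glass any: 2
  glass glass train: 2
  train glass glass: 2
7 duplicate windows → 40 − 7 = 33 distinct.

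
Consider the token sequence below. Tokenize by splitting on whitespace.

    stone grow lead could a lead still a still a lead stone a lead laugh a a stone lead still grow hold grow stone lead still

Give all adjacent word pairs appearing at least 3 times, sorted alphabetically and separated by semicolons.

a lead; lead still

Bigram counts meeting the condition (at least 3 times):
  a lead: 3
  lead still: 3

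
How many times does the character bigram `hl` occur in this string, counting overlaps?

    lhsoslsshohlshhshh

Sliding a length-2 window over the 18 characters (17 positions):
  position 11–12: hl

1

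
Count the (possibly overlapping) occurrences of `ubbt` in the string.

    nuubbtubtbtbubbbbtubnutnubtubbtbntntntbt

2

Sliding a length-4 window over the 40 characters (37 positions):
  position 3–6: ubbt
  position 28–31: ubbt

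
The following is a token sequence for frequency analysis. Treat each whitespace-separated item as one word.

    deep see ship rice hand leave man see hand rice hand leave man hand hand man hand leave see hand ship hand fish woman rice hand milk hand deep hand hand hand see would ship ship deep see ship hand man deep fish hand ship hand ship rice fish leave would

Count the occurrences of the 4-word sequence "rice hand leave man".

Scanning the 48 overlapping 4-gram windows for "rice hand leave man":
  position 4–7: rice hand leave man
  position 10–13: rice hand leave man

2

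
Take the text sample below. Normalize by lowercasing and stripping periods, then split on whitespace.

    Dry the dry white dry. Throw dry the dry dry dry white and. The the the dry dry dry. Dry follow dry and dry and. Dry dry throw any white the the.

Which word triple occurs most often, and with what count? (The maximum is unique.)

Trigram frequencies (highest first):
  dry dry dry: 3
  dry the dry: 2
  the dry dry: 2
  dry and dry: 2
  the dry white: 1
  dry white dry: 1
  … (19 more, each ≤ 1)

"dry dry dry", 3 times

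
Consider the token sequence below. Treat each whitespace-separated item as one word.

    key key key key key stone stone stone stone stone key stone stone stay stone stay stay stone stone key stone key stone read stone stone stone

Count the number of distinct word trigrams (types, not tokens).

16

27 tokens → 25 trigram windows in total.
Repeated trigrams (each contributes count−1 duplicates):
  stone stone stone: 4
  key key key: 3
  stone key stone: 3
  key stone stone: 2
  stone stone key: 2
9 duplicate windows → 25 − 9 = 16 distinct.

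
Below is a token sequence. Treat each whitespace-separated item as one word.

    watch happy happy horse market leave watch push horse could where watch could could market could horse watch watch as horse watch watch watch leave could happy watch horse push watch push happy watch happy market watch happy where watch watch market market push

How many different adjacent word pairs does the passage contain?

44 tokens → 43 bigram windows in total.
Repeated bigrams (each contributes count−1 duplicates):
  watch watch: 4
  watch happy: 3
  happy watch: 2
  horse watch: 2
  watch push: 2
  where watch: 2
9 duplicate windows → 43 − 9 = 34 distinct.

34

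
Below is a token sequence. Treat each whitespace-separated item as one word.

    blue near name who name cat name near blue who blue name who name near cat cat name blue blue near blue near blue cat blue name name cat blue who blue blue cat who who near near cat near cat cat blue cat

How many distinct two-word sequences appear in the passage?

23

44 tokens → 43 bigram windows in total.
Repeated bigrams (each contributes count−1 duplicates):
  blue cat: 3
  blue near: 3
  cat blue: 3
  near blue: 3
  near cat: 3
  blue blue: 2
  blue name: 2
  blue who: 2
  … (7 more repeated)
20 duplicate windows → 43 − 20 = 23 distinct.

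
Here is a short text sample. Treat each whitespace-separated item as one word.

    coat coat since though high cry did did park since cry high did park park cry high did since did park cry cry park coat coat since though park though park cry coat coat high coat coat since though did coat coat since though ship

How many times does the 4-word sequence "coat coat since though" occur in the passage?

4

Scanning the 42 overlapping 4-gram windows for "coat coat since though":
  position 1–4: coat coat since though
  position 25–28: coat coat since though
  position 36–39: coat coat since though
  position 41–44: coat coat since though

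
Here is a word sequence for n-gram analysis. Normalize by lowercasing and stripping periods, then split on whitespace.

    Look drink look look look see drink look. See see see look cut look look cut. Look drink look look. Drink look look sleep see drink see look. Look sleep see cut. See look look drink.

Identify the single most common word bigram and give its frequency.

Bigram frequencies (highest first):
  look look: 7
  look drink: 4
  drink look: 4
  see look: 3
  look see: 2
  see drink: 2
  … (8 more, each ≤ 2)

"look look", 7 times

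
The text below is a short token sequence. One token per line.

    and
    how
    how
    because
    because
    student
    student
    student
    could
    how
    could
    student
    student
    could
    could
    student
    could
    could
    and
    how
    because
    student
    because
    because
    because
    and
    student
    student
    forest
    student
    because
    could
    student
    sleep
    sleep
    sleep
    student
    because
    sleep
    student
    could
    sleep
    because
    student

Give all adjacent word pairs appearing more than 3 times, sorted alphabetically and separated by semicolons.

Bigram counts meeting the condition (more than 3 times):
  student could: 4
  student student: 4

student could; student student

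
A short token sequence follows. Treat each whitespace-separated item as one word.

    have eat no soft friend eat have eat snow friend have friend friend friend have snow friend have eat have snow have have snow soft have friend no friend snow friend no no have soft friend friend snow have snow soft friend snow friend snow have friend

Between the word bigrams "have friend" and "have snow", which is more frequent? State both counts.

"have snow" (4 vs 3)

"have friend": 3 occurrences
"have snow": 4 occurrences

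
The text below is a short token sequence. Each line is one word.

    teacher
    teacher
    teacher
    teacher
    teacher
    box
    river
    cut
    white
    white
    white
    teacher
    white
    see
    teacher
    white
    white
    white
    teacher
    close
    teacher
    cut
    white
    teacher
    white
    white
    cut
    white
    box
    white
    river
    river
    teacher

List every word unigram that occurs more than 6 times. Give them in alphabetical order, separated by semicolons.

Unigram counts meeting the condition (more than 6 times):
  teacher: 11
  white: 12

teacher; white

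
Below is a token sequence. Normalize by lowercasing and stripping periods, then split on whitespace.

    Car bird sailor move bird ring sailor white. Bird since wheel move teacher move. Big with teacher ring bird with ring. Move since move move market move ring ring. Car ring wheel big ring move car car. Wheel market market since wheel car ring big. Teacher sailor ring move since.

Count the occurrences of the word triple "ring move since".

Scanning the 48 overlapping trigram windows for "ring move since":
  position 21–23: ring move since
  position 48–50: ring move since

2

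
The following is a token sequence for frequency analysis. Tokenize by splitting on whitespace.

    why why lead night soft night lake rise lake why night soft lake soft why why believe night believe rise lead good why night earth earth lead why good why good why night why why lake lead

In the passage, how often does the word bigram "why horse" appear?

0

Scanning the 36 overlapping bigram windows for "why horse":
  (none found)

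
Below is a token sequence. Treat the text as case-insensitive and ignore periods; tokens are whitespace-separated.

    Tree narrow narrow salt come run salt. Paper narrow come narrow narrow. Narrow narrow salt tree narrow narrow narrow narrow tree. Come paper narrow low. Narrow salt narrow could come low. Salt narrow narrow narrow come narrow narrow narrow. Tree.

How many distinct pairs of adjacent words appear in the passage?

21

40 tokens → 39 bigram windows in total.
Repeated bigrams (each contributes count−1 duplicates):
  narrow narrow: 11
  narrow salt: 3
  come narrow: 2
  narrow come: 2
  narrow tree: 2
  paper narrow: 2
  salt narrow: 2
  tree narrow: 2
18 duplicate windows → 39 − 18 = 21 distinct.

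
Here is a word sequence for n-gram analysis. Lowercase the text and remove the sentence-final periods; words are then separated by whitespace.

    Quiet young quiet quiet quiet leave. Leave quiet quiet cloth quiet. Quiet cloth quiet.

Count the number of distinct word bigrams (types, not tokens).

8

14 tokens → 13 bigram windows in total.
Repeated bigrams (each contributes count−1 duplicates):
  quiet quiet: 4
  cloth quiet: 2
  quiet cloth: 2
5 duplicate windows → 13 − 5 = 8 distinct.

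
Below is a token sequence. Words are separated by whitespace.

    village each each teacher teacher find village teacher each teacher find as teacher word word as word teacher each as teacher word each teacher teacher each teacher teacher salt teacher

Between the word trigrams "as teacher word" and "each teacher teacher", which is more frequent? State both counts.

"as teacher word": 2 occurrences
"each teacher teacher": 3 occurrences

"each teacher teacher" (3 vs 2)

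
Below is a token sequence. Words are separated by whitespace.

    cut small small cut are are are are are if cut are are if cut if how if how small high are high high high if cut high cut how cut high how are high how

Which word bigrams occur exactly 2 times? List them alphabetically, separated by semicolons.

Bigram counts meeting the condition (exactly 2 times):
  are high: 2
  are if: 2
  cut are: 2
  cut high: 2
  high high: 2
  high how: 2
  if how: 2

are high; are if; cut are; cut high; high high; high how; if how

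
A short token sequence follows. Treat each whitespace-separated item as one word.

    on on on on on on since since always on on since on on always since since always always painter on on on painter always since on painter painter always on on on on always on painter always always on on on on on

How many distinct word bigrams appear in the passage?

44 tokens → 43 bigram windows in total.
Repeated bigrams (each contributes count−1 duplicates):
  on on: 16
  always on: 4
  on painter: 3
  painter always: 3
  always always: 2
  always since: 2
  on always: 2
  on since: 2
  … (3 more repeated)
29 duplicate windows → 43 − 29 = 14 distinct.

14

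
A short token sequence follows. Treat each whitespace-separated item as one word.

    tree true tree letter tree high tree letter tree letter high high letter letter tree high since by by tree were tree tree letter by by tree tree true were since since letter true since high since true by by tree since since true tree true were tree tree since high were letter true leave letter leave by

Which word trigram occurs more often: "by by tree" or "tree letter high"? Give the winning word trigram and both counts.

"by by tree": 3 occurrences
"tree letter high": 1 occurrence

"by by tree" (3 vs 1)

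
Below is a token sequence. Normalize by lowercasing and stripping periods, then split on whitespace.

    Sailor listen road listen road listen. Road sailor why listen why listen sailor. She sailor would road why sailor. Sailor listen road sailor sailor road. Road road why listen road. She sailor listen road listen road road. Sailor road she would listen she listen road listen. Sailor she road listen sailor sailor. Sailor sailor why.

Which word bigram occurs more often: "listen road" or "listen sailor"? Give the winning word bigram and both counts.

"listen road": 8 occurrences
"listen sailor": 3 occurrences

"listen road" (8 vs 3)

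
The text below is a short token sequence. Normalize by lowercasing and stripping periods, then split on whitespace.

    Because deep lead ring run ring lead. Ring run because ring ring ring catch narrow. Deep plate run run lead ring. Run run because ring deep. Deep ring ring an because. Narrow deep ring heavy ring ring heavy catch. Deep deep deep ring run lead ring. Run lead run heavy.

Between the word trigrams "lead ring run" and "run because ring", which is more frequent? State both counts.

"lead ring run" (4 vs 2)

"lead ring run": 4 occurrences
"run because ring": 2 occurrences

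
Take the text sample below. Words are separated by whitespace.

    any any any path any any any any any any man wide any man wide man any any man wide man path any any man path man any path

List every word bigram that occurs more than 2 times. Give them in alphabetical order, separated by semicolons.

Bigram counts meeting the condition (more than 2 times):
  any any: 9
  any man: 4
  man wide: 3

any any; any man; man wide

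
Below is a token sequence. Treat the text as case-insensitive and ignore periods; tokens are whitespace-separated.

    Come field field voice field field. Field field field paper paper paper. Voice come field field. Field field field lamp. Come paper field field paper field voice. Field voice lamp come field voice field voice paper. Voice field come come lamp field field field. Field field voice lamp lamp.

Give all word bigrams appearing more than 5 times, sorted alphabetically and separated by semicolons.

field field; field voice

Bigram counts meeting the condition (more than 5 times):
  field field: 14
  field voice: 6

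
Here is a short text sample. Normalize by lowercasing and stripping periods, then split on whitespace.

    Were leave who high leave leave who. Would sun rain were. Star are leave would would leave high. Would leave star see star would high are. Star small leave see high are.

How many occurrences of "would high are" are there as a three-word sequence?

Scanning the 30 overlapping trigram windows for "would high are":
  position 24–26: would high are

1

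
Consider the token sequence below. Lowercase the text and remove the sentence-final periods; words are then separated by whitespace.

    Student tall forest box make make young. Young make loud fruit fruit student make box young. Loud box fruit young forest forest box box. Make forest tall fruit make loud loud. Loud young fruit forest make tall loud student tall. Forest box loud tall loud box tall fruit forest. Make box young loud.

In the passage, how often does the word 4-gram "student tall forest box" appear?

Scanning the 50 overlapping 4-gram windows for "student tall forest box":
  position 1–4: student tall forest box
  position 39–42: student tall forest box

2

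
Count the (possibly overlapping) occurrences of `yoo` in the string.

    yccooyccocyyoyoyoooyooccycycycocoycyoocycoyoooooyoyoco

4

Sliding a length-3 window over the 54 characters (52 positions):
  position 16–18: yoo
  position 20–22: yoo
  position 36–38: yoo
  position 43–45: yoo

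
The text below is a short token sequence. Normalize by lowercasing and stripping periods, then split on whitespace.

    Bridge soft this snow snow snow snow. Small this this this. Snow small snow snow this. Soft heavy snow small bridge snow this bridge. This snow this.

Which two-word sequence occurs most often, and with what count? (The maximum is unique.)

"snow snow", 4 times

Bigram frequencies (highest first):
  snow snow: 4
  this snow: 3
  snow small: 3
  snow this: 3
  this this: 2
  bridge soft: 1
  … (10 more, each ≤ 1)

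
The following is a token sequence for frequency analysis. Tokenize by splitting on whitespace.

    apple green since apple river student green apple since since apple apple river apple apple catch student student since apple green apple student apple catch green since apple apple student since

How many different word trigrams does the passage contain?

27

31 tokens → 29 trigram windows in total.
Repeated trigrams (each contributes count−1 duplicates):
  green since apple: 2
  since apple apple: 2
2 duplicate windows → 29 − 2 = 27 distinct.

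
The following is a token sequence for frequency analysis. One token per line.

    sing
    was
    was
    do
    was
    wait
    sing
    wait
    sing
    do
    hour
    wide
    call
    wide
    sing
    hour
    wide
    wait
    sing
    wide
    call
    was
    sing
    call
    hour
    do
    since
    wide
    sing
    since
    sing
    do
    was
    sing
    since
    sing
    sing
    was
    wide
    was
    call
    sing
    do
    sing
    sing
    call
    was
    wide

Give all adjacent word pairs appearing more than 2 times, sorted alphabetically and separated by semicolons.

sing do; wait sing

Bigram counts meeting the condition (more than 2 times):
  sing do: 3
  wait sing: 3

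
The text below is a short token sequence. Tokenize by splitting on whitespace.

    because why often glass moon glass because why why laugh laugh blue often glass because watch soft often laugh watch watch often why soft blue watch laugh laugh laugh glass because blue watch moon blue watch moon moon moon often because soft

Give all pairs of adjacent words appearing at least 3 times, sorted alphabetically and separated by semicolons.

Bigram counts meeting the condition (at least 3 times):
  blue watch: 3
  glass because: 3
  laugh laugh: 3

blue watch; glass because; laugh laugh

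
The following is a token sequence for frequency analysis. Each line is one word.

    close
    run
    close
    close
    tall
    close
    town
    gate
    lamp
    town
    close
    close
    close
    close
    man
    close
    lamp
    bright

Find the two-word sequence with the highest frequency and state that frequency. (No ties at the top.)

Bigram frequencies (highest first):
  close close: 4
  close run: 1
  run close: 1
  close tall: 1
  tall close: 1
  close town: 1
  … (8 more, each ≤ 1)

"close close", 4 times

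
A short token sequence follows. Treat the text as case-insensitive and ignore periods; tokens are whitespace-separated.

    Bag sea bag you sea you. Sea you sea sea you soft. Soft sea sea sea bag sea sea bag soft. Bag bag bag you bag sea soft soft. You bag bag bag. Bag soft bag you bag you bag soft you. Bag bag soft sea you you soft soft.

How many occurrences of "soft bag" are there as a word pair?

Scanning the 49 overlapping bigram windows for "soft bag":
  position 21–22: soft bag
  position 35–36: soft bag

2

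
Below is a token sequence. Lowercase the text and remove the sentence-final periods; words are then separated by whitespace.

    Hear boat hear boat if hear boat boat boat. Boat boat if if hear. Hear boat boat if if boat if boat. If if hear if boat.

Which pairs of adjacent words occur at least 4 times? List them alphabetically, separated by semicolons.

boat boat; boat if; hear boat

Bigram counts meeting the condition (at least 4 times):
  boat boat: 5
  boat if: 5
  hear boat: 4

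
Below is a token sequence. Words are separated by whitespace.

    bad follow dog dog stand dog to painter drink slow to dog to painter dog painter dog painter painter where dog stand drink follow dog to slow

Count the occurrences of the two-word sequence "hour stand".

0

Scanning the 26 overlapping bigram windows for "hour stand":
  (none found)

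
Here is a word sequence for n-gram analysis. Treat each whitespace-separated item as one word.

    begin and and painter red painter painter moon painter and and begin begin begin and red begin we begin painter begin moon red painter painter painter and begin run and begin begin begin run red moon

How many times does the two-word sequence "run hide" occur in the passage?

0

Scanning the 35 overlapping bigram windows for "run hide":
  (none found)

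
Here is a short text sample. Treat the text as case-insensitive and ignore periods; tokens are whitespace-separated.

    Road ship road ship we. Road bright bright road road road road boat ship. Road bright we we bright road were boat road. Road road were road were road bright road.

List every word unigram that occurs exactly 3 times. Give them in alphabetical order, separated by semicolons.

Unigram counts meeting the condition (exactly 3 times):
  ship: 3
  we: 3
  were: 3

ship; we; were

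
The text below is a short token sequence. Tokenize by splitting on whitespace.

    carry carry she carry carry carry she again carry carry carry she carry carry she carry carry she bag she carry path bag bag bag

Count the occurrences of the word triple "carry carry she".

Scanning the 23 overlapping trigram windows for "carry carry she":
  position 1–3: carry carry she
  position 5–7: carry carry she
  position 10–12: carry carry she
  position 13–15: carry carry she
  position 16–18: carry carry she

5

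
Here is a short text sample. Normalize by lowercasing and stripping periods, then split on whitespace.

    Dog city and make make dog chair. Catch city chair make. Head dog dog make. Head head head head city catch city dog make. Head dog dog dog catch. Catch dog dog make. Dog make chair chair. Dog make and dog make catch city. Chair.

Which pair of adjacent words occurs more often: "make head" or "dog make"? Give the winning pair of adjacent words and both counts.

"make head": 3 occurrences
"dog make": 6 occurrences

"dog make" (6 vs 3)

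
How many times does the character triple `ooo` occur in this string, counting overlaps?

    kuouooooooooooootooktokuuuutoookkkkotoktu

Sliding a length-3 window over the 41 characters (39 positions):
  position 5–7: ooo
  position 6–8: ooo
  position 7–9: ooo
  position 8–10: ooo
  position 9–11: ooo
  position 10–12: ooo
  position 11–13: ooo
  position 12–14: ooo
  position 13–15: ooo
  position 14–16: ooo
  … (1 more)

11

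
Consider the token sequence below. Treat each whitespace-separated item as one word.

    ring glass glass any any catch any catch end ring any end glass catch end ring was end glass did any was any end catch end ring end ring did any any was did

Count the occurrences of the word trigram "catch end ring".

Scanning the 32 overlapping trigram windows for "catch end ring":
  position 8–10: catch end ring
  position 14–16: catch end ring
  position 25–27: catch end ring

3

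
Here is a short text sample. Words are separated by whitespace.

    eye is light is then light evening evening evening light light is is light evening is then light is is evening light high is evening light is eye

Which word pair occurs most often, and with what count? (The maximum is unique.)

"light is", 4 times

Bigram frequencies (highest first):
  light is: 4
  evening light: 3
  is light: 2
  is then: 2
  then light: 2
  light evening: 2
  … (9 more, each ≤ 2)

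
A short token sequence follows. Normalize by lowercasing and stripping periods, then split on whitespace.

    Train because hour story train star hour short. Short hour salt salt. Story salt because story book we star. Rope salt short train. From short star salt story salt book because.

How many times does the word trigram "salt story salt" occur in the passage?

Scanning the 29 overlapping trigram windows for "salt story salt":
  position 12–14: salt story salt
  position 27–29: salt story salt

2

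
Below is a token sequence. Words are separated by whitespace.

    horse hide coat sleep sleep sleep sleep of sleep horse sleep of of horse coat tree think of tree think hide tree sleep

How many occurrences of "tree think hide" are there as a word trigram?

Scanning the 21 overlapping trigram windows for "tree think hide":
  position 19–21: tree think hide

1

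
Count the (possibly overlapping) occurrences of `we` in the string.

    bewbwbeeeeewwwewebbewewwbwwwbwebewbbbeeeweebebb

5

Sliding a length-2 window over the 47 characters (46 positions):
  position 14–15: we
  position 16–17: we
  position 21–22: we
  position 30–31: we
  position 41–42: we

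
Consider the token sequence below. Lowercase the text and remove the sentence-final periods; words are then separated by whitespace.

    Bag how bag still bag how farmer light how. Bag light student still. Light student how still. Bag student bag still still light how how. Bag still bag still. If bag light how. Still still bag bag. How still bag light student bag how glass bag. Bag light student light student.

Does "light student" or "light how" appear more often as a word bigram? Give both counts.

"light student": 5 occurrences
"light how": 3 occurrences

"light student" (5 vs 3)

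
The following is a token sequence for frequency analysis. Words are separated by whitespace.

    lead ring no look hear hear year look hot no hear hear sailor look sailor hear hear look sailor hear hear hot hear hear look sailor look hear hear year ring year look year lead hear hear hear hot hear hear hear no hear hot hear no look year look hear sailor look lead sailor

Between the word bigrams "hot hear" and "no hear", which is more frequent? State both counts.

"hot hear": 3 occurrences
"no hear": 2 occurrences

"hot hear" (3 vs 2)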